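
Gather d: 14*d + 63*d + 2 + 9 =77*d + 11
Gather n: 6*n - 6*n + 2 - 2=0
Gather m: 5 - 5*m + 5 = 10 - 5*m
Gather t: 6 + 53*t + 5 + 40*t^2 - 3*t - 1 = 40*t^2 + 50*t + 10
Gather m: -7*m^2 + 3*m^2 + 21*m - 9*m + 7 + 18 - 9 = -4*m^2 + 12*m + 16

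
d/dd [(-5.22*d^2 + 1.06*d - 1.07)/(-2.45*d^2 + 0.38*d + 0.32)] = (0.6134*d^2 - 8.5838*d + 0.7458)/(6.0025*d^4 - 1.862*d^3 - 1.4236*d^2 + 0.2432*d + 0.1024)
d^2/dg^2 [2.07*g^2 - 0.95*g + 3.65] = 4.14000000000000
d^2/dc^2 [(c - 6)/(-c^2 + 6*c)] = -2/c^3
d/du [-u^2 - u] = -2*u - 1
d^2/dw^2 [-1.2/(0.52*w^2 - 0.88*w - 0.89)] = (-0.64896*w^2 + 1.09824*w + 1.2*(1.04*w - 0.88)*(2.08*w - 1.76) + 1.11072)/(-0.52*w^2 + 0.88*w + 0.89)^3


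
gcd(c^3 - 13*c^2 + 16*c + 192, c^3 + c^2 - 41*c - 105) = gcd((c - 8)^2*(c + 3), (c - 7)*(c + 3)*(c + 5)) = c + 3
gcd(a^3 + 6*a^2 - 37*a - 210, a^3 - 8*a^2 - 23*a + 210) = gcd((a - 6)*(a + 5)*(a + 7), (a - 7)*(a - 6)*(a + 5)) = a^2 - a - 30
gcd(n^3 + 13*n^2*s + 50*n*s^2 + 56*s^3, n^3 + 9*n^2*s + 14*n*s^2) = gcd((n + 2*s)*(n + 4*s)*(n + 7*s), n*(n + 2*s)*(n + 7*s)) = n^2 + 9*n*s + 14*s^2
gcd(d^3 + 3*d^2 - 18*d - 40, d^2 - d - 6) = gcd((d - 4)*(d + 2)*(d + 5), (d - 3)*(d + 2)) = d + 2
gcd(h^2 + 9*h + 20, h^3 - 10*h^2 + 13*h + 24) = 1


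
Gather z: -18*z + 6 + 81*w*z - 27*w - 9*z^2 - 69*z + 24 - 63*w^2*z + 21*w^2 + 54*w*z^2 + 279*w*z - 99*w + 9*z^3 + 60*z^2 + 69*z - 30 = 21*w^2 - 126*w + 9*z^3 + z^2*(54*w + 51) + z*(-63*w^2 + 360*w - 18)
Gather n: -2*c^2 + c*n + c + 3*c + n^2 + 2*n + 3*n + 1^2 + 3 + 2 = -2*c^2 + 4*c + n^2 + n*(c + 5) + 6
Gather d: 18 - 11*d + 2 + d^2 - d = d^2 - 12*d + 20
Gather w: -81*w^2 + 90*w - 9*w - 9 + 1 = -81*w^2 + 81*w - 8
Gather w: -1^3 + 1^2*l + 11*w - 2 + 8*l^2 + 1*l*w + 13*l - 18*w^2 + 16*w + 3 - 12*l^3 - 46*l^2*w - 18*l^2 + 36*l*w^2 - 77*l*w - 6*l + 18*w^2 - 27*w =-12*l^3 - 10*l^2 + 36*l*w^2 + 8*l + w*(-46*l^2 - 76*l)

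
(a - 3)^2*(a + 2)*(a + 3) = a^4 - a^3 - 15*a^2 + 9*a + 54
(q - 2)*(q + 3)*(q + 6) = q^3 + 7*q^2 - 36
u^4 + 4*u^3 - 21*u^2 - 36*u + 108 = (u - 3)*(u - 2)*(u + 3)*(u + 6)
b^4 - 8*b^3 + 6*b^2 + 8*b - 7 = (b - 7)*(b - 1)^2*(b + 1)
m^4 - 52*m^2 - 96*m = m*(m - 8)*(m + 2)*(m + 6)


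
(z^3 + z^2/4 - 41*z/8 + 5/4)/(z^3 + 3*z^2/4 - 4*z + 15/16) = 2*(z - 2)/(2*z - 3)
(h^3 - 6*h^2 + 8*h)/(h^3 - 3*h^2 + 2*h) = (h - 4)/(h - 1)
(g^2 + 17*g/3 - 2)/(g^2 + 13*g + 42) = (g - 1/3)/(g + 7)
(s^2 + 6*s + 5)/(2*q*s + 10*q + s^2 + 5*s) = (s + 1)/(2*q + s)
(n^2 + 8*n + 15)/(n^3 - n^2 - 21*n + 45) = (n + 3)/(n^2 - 6*n + 9)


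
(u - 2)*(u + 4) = u^2 + 2*u - 8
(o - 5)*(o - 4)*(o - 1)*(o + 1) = o^4 - 9*o^3 + 19*o^2 + 9*o - 20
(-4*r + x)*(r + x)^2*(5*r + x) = -20*r^4 - 39*r^3*x - 17*r^2*x^2 + 3*r*x^3 + x^4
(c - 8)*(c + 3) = c^2 - 5*c - 24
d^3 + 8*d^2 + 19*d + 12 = (d + 1)*(d + 3)*(d + 4)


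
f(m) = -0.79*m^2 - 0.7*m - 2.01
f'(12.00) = -19.66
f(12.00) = -124.17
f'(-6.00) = 8.78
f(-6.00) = -26.25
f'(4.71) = -8.14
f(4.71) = -22.83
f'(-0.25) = -0.30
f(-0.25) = -1.88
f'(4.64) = -8.03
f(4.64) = -22.27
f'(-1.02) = 0.91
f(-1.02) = -2.12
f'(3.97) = -6.97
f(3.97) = -17.24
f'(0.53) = -1.54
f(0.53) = -2.60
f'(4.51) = -7.83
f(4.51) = -21.24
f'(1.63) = -3.28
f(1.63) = -5.25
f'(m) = -1.58*m - 0.7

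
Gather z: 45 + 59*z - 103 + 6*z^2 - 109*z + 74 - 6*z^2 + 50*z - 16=0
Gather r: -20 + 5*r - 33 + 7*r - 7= 12*r - 60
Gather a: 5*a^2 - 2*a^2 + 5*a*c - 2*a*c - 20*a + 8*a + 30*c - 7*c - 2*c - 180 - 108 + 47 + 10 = 3*a^2 + a*(3*c - 12) + 21*c - 231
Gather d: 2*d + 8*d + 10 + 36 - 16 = 10*d + 30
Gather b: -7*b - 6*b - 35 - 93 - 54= -13*b - 182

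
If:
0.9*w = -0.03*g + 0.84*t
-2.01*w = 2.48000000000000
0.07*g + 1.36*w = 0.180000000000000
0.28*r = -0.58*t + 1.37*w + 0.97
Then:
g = 26.54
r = -1.80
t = -0.37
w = -1.23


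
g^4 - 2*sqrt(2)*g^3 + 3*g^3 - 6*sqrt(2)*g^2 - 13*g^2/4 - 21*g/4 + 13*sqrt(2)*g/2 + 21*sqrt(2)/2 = (g - 3/2)*(g + 1)*(g + 7/2)*(g - 2*sqrt(2))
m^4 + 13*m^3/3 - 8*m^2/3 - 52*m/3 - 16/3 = (m - 2)*(m + 1/3)*(m + 2)*(m + 4)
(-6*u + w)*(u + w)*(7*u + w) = -42*u^3 - 41*u^2*w + 2*u*w^2 + w^3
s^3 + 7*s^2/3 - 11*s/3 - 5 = (s - 5/3)*(s + 1)*(s + 3)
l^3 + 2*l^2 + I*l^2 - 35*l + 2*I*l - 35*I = (l - 5)*(l + 7)*(l + I)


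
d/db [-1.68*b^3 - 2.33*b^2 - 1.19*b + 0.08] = -5.04*b^2 - 4.66*b - 1.19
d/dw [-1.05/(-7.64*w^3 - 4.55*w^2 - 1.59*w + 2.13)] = (-24.066*w^2 - 9.555*w - 1.6695)/(7.64*w^3 + 4.55*w^2 + 1.59*w - 2.13)^2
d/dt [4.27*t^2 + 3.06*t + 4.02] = 8.54*t + 3.06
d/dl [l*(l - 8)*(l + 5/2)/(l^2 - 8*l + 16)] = (l^3 - 12*l^2 + 64*l + 80)/(l^3 - 12*l^2 + 48*l - 64)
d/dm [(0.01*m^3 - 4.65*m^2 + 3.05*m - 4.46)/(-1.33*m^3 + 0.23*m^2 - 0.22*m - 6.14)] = (6.93889390390723e-18*m^5 - 6.1822*m^4 + 8.1086*m^3 - 17.6581*m^2 + 59.1536*m - 19.7082)/(1.7689*m^6 - 0.6118*m^5 + 0.6381*m^4 + 16.2312*m^3 - 2.776*m^2 + 2.7016*m + 37.6996)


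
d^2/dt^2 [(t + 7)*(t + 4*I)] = 2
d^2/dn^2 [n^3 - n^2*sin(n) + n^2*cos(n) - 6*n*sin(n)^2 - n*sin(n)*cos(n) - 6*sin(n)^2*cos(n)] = -sqrt(2)*n^2*cos(n + pi/4) + 2*n*sin(2*n) - 4*sqrt(2)*n*sin(n + pi/4) - 12*n*cos(2*n) + 6*n - 2*sin(n) - 12*sin(2*n) + 7*cos(n)/2 - 2*cos(2*n) - 27*cos(3*n)/2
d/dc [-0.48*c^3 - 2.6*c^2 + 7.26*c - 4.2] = -1.44*c^2 - 5.2*c + 7.26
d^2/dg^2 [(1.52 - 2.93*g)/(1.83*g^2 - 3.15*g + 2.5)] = (-(2.93*g - 1.52)*(3.66*g - 3.15)*(7.32*g - 6.3) + (32.1714*g - 24.0222)*(1.83*g^2 - 3.15*g + 2.5))/(1.83*g^2 - 3.15*g + 2.5)^3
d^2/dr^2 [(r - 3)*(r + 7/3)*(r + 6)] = 6*r + 32/3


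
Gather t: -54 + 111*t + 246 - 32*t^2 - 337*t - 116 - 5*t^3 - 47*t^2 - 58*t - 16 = -5*t^3 - 79*t^2 - 284*t + 60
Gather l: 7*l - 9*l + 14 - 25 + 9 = -2*l - 2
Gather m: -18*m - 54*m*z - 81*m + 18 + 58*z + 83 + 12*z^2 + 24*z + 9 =m*(-54*z - 99) + 12*z^2 + 82*z + 110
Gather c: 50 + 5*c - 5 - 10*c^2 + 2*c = -10*c^2 + 7*c + 45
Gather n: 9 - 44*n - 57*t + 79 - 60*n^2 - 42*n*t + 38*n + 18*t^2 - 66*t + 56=-60*n^2 + n*(-42*t - 6) + 18*t^2 - 123*t + 144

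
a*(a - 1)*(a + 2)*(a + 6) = a^4 + 7*a^3 + 4*a^2 - 12*a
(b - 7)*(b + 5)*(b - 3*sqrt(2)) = b^3 - 3*sqrt(2)*b^2 - 2*b^2 - 35*b + 6*sqrt(2)*b + 105*sqrt(2)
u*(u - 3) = u^2 - 3*u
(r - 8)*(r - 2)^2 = r^3 - 12*r^2 + 36*r - 32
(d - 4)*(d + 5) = d^2 + d - 20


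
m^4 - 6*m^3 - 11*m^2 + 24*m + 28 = (m - 7)*(m - 2)*(m + 1)*(m + 2)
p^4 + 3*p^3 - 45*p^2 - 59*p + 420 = (p - 5)*(p - 3)*(p + 4)*(p + 7)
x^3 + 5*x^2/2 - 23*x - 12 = (x - 4)*(x + 1/2)*(x + 6)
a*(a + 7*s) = a^2 + 7*a*s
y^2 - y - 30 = (y - 6)*(y + 5)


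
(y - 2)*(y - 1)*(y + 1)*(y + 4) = y^4 + 2*y^3 - 9*y^2 - 2*y + 8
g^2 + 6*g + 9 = (g + 3)^2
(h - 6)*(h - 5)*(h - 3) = h^3 - 14*h^2 + 63*h - 90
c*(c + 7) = c^2 + 7*c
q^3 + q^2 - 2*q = q*(q - 1)*(q + 2)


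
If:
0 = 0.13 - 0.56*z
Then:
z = 0.23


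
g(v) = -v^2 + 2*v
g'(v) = 2 - 2*v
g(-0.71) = -1.92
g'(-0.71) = 3.42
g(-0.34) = -0.80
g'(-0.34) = 2.68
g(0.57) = 0.82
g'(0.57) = 0.86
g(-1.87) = -7.24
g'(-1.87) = 5.74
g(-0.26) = -0.59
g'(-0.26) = 2.52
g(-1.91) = -7.47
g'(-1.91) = 5.82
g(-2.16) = -8.99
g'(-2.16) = 6.32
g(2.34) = -0.80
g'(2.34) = -2.68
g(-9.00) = -99.00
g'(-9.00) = 20.00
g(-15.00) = -255.00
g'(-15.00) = 32.00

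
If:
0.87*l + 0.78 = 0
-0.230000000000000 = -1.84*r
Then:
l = -0.90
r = 0.12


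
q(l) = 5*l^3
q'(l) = 15*l^2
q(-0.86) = -3.18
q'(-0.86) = 11.09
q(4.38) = 420.14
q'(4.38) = 287.77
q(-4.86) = -573.96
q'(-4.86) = 354.29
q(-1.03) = -5.46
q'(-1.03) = 15.91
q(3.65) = 243.14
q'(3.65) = 199.84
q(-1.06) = -5.96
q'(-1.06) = 16.85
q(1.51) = 17.21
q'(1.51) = 34.20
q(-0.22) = -0.05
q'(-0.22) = 0.73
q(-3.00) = -135.00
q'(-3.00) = 135.00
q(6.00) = 1080.00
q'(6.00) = 540.00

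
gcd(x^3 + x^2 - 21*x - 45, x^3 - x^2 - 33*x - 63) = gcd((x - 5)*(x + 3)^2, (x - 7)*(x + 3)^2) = x^2 + 6*x + 9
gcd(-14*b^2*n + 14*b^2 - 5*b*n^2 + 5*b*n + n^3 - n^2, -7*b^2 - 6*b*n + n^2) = 7*b - n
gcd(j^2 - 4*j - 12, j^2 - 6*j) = j - 6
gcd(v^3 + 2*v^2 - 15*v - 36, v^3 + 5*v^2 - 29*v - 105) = v + 3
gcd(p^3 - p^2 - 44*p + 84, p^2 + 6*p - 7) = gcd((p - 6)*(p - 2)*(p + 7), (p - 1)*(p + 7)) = p + 7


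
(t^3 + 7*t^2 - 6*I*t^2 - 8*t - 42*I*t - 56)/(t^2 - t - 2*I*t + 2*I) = (t^2 + t*(7 - 4*I) - 28*I)/(t - 1)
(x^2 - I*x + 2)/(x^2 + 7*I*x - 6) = (x - 2*I)/(x + 6*I)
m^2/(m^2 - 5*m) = m/(m - 5)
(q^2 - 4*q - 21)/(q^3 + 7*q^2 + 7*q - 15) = (q - 7)/(q^2 + 4*q - 5)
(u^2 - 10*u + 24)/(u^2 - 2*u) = (u^2 - 10*u + 24)/(u*(u - 2))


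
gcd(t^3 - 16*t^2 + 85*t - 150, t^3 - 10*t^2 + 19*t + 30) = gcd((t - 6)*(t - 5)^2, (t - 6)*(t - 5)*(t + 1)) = t^2 - 11*t + 30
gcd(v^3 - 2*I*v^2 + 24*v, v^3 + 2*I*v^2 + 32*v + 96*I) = v^2 - 2*I*v + 24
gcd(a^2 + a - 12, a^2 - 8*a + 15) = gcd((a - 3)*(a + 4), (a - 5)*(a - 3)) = a - 3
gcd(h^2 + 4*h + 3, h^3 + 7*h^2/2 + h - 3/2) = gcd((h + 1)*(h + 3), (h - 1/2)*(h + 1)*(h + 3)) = h^2 + 4*h + 3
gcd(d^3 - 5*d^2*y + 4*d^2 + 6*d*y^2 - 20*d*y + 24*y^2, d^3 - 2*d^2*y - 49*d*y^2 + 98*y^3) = -d + 2*y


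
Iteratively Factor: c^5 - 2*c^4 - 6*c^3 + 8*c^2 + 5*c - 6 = (c - 1)*(c^4 - c^3 - 7*c^2 + c + 6) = (c - 1)^2*(c^3 - 7*c - 6) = (c - 3)*(c - 1)^2*(c^2 + 3*c + 2) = (c - 3)*(c - 1)^2*(c + 1)*(c + 2)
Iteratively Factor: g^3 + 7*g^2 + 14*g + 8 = (g + 4)*(g^2 + 3*g + 2) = (g + 2)*(g + 4)*(g + 1)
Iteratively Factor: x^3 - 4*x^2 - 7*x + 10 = (x - 5)*(x^2 + x - 2) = (x - 5)*(x + 2)*(x - 1)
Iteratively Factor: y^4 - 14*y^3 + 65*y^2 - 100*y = (y - 5)*(y^3 - 9*y^2 + 20*y) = y*(y - 5)*(y^2 - 9*y + 20) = y*(y - 5)^2*(y - 4)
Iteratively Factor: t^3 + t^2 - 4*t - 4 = (t - 2)*(t^2 + 3*t + 2) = (t - 2)*(t + 1)*(t + 2)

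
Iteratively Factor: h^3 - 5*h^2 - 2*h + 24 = (h - 3)*(h^2 - 2*h - 8) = (h - 4)*(h - 3)*(h + 2)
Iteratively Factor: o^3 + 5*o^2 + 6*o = (o + 2)*(o^2 + 3*o) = (o + 2)*(o + 3)*(o)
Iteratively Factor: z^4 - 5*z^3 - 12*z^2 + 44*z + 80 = (z - 4)*(z^3 - z^2 - 16*z - 20) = (z - 4)*(z + 2)*(z^2 - 3*z - 10) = (z - 4)*(z + 2)^2*(z - 5)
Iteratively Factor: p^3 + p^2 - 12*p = (p - 3)*(p^2 + 4*p) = (p - 3)*(p + 4)*(p)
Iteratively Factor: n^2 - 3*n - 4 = (n - 4)*(n + 1)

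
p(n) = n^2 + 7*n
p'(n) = 2*n + 7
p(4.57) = 52.87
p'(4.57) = 16.14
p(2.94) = 29.22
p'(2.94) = 12.88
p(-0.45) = -2.95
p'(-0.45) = 6.10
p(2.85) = 28.07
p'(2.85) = 12.70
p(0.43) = 3.19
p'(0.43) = 7.86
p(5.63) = 71.11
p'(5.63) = 18.26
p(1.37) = 11.47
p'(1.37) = 9.74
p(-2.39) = -11.02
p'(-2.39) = 2.22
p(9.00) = 144.00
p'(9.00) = 25.00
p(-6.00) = -6.00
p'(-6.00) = -5.00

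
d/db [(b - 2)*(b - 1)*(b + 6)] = 3*b^2 + 6*b - 16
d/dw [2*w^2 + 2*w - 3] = 4*w + 2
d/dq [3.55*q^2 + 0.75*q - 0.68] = 7.1*q + 0.75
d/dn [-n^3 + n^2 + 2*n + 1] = -3*n^2 + 2*n + 2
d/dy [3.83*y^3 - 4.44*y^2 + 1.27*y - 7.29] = 11.49*y^2 - 8.88*y + 1.27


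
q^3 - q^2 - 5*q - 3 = (q - 3)*(q + 1)^2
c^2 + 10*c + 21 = (c + 3)*(c + 7)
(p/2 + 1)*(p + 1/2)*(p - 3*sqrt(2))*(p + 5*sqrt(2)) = p^4/2 + 5*p^3/4 + sqrt(2)*p^3 - 29*p^2/2 + 5*sqrt(2)*p^2/2 - 75*p/2 + sqrt(2)*p - 15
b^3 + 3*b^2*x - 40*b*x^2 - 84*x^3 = (b - 6*x)*(b + 2*x)*(b + 7*x)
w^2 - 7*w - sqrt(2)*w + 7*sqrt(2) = (w - 7)*(w - sqrt(2))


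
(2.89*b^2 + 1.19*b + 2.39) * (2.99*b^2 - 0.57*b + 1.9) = 8.6411*b^4 + 1.9108*b^3 + 11.9588*b^2 + 0.8987*b + 4.541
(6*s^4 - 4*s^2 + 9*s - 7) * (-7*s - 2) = -42*s^5 - 12*s^4 + 28*s^3 - 55*s^2 + 31*s + 14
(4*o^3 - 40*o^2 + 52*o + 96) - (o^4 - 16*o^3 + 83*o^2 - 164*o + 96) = -o^4 + 20*o^3 - 123*o^2 + 216*o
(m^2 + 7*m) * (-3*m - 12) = -3*m^3 - 33*m^2 - 84*m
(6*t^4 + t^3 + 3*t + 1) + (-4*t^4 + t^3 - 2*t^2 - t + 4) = 2*t^4 + 2*t^3 - 2*t^2 + 2*t + 5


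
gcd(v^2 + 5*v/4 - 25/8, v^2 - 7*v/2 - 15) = v + 5/2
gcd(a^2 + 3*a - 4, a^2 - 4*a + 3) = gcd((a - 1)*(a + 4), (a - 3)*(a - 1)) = a - 1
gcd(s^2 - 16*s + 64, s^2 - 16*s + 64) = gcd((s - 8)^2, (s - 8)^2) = s^2 - 16*s + 64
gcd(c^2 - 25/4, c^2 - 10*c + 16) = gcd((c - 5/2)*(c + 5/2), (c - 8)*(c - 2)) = 1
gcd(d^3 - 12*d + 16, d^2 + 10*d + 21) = 1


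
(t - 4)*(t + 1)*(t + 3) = t^3 - 13*t - 12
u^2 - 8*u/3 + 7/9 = (u - 7/3)*(u - 1/3)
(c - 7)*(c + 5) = c^2 - 2*c - 35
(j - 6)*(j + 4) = j^2 - 2*j - 24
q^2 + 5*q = q*(q + 5)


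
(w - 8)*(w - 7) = w^2 - 15*w + 56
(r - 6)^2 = r^2 - 12*r + 36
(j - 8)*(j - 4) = j^2 - 12*j + 32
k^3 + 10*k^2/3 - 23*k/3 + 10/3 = (k - 1)*(k - 2/3)*(k + 5)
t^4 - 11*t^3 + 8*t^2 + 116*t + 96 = (t - 8)*(t - 6)*(t + 1)*(t + 2)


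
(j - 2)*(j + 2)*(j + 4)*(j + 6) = j^4 + 10*j^3 + 20*j^2 - 40*j - 96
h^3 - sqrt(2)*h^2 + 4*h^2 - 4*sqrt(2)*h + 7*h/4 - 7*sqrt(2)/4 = (h + 1/2)*(h + 7/2)*(h - sqrt(2))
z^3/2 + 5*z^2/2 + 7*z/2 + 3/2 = (z/2 + 1/2)*(z + 1)*(z + 3)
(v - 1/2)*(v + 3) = v^2 + 5*v/2 - 3/2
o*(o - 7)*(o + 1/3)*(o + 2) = o^4 - 14*o^3/3 - 47*o^2/3 - 14*o/3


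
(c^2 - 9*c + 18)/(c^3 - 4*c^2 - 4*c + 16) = (c^2 - 9*c + 18)/(c^3 - 4*c^2 - 4*c + 16)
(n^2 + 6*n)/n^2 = (n + 6)/n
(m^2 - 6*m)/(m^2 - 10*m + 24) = m/(m - 4)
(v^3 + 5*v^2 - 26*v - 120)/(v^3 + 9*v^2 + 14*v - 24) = (v - 5)/(v - 1)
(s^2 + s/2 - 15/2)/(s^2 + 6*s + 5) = (2*s^2 + s - 15)/(2*(s^2 + 6*s + 5))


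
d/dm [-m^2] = -2*m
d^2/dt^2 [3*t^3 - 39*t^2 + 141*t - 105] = 18*t - 78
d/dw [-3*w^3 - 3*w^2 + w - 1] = -9*w^2 - 6*w + 1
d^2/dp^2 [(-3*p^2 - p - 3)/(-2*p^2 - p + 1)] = 2*(-2*p^3 + 54*p^2 + 24*p + 13)/(8*p^6 + 12*p^5 - 6*p^4 - 11*p^3 + 3*p^2 + 3*p - 1)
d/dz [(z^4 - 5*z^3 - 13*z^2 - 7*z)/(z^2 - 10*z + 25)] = (2*z^4 - 25*z^3 + 75*z^2 + 137*z + 35)/(z^3 - 15*z^2 + 75*z - 125)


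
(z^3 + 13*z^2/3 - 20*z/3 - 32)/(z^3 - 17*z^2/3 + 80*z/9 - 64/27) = 9*(z^2 + 7*z + 12)/(9*z^2 - 27*z + 8)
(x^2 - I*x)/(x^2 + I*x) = (x - I)/(x + I)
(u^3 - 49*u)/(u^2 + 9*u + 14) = u*(u - 7)/(u + 2)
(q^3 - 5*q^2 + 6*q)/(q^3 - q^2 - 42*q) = (-q^2 + 5*q - 6)/(-q^2 + q + 42)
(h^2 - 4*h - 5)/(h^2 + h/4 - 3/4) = 4*(h - 5)/(4*h - 3)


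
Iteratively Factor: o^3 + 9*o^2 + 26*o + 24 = (o + 2)*(o^2 + 7*o + 12) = (o + 2)*(o + 3)*(o + 4)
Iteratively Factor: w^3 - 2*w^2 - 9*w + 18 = (w + 3)*(w^2 - 5*w + 6) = (w - 3)*(w + 3)*(w - 2)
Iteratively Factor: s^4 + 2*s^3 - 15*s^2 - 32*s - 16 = (s + 4)*(s^3 - 2*s^2 - 7*s - 4) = (s + 1)*(s + 4)*(s^2 - 3*s - 4) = (s - 4)*(s + 1)*(s + 4)*(s + 1)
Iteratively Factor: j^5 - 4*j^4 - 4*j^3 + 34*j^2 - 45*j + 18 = (j - 1)*(j^4 - 3*j^3 - 7*j^2 + 27*j - 18) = (j - 1)^2*(j^3 - 2*j^2 - 9*j + 18) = (j - 1)^2*(j + 3)*(j^2 - 5*j + 6) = (j - 2)*(j - 1)^2*(j + 3)*(j - 3)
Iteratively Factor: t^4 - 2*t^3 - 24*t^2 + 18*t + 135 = (t - 3)*(t^3 + t^2 - 21*t - 45) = (t - 5)*(t - 3)*(t^2 + 6*t + 9) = (t - 5)*(t - 3)*(t + 3)*(t + 3)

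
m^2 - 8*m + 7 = (m - 7)*(m - 1)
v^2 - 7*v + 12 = (v - 4)*(v - 3)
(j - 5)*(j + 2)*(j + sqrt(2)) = j^3 - 3*j^2 + sqrt(2)*j^2 - 10*j - 3*sqrt(2)*j - 10*sqrt(2)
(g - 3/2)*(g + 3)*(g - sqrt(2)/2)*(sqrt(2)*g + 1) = sqrt(2)*g^4 + 3*sqrt(2)*g^3/2 - 5*sqrt(2)*g^2 - 3*sqrt(2)*g/4 + 9*sqrt(2)/4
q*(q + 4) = q^2 + 4*q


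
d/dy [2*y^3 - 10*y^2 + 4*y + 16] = 6*y^2 - 20*y + 4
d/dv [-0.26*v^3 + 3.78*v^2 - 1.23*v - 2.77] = -0.78*v^2 + 7.56*v - 1.23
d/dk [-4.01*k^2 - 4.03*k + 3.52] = -8.02*k - 4.03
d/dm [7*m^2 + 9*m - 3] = 14*m + 9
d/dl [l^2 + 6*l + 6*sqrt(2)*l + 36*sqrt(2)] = 2*l + 6 + 6*sqrt(2)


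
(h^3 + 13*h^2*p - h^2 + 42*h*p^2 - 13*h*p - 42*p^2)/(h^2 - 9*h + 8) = (h^2 + 13*h*p + 42*p^2)/(h - 8)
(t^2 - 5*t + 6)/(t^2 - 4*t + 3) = (t - 2)/(t - 1)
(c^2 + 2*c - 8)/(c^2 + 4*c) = (c - 2)/c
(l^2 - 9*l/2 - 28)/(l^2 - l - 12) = (-l^2 + 9*l/2 + 28)/(-l^2 + l + 12)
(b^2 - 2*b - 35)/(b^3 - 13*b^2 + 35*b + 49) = (b + 5)/(b^2 - 6*b - 7)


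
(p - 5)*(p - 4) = p^2 - 9*p + 20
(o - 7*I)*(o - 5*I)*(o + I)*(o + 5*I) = o^4 - 6*I*o^3 + 32*o^2 - 150*I*o + 175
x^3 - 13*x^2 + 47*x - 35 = (x - 7)*(x - 5)*(x - 1)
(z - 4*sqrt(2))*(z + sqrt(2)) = z^2 - 3*sqrt(2)*z - 8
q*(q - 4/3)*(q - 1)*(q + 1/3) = q^4 - 2*q^3 + 5*q^2/9 + 4*q/9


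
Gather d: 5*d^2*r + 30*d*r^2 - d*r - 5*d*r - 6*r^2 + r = 5*d^2*r + d*(30*r^2 - 6*r) - 6*r^2 + r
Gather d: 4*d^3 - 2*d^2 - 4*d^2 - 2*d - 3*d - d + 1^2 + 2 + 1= 4*d^3 - 6*d^2 - 6*d + 4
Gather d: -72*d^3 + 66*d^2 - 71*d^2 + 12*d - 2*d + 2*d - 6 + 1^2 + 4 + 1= -72*d^3 - 5*d^2 + 12*d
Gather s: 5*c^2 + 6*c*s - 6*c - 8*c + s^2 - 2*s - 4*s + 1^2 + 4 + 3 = 5*c^2 - 14*c + s^2 + s*(6*c - 6) + 8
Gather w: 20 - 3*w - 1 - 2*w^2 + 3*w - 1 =18 - 2*w^2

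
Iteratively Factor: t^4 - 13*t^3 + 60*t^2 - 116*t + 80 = (t - 5)*(t^3 - 8*t^2 + 20*t - 16) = (t - 5)*(t - 2)*(t^2 - 6*t + 8) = (t - 5)*(t - 4)*(t - 2)*(t - 2)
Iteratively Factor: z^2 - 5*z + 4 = (z - 1)*(z - 4)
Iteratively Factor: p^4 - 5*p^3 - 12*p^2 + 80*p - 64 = (p - 1)*(p^3 - 4*p^2 - 16*p + 64) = (p - 1)*(p + 4)*(p^2 - 8*p + 16) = (p - 4)*(p - 1)*(p + 4)*(p - 4)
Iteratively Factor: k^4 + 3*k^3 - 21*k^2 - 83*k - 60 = (k - 5)*(k^3 + 8*k^2 + 19*k + 12) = (k - 5)*(k + 3)*(k^2 + 5*k + 4) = (k - 5)*(k + 1)*(k + 3)*(k + 4)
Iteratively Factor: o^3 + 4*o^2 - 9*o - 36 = (o + 3)*(o^2 + o - 12) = (o - 3)*(o + 3)*(o + 4)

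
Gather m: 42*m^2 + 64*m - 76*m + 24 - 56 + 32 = 42*m^2 - 12*m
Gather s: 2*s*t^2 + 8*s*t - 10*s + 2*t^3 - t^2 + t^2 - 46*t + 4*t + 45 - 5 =s*(2*t^2 + 8*t - 10) + 2*t^3 - 42*t + 40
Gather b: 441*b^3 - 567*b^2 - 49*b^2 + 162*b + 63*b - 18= 441*b^3 - 616*b^2 + 225*b - 18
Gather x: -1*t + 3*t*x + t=3*t*x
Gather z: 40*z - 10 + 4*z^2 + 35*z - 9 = 4*z^2 + 75*z - 19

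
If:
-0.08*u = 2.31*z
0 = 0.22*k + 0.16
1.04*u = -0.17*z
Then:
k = -0.73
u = 0.00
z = 0.00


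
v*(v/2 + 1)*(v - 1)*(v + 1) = v^4/2 + v^3 - v^2/2 - v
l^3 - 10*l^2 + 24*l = l*(l - 6)*(l - 4)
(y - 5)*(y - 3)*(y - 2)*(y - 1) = y^4 - 11*y^3 + 41*y^2 - 61*y + 30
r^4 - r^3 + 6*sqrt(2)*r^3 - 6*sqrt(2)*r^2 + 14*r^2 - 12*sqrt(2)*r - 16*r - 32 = (r - 2)*(r + 1)*(r + 2*sqrt(2))*(r + 4*sqrt(2))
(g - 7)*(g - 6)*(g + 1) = g^3 - 12*g^2 + 29*g + 42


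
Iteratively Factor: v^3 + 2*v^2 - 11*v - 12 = (v + 4)*(v^2 - 2*v - 3) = (v + 1)*(v + 4)*(v - 3)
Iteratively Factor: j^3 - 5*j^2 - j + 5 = (j - 1)*(j^2 - 4*j - 5) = (j - 5)*(j - 1)*(j + 1)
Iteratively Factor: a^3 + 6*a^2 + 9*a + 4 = (a + 1)*(a^2 + 5*a + 4) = (a + 1)^2*(a + 4)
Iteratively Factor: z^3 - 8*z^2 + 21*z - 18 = (z - 3)*(z^2 - 5*z + 6) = (z - 3)^2*(z - 2)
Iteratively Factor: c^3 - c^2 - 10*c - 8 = (c + 2)*(c^2 - 3*c - 4) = (c - 4)*(c + 2)*(c + 1)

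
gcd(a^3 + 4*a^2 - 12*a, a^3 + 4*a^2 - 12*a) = a^3 + 4*a^2 - 12*a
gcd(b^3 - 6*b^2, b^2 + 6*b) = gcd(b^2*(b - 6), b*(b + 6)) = b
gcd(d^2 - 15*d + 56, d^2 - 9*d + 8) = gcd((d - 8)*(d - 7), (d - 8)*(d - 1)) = d - 8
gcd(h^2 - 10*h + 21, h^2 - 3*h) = h - 3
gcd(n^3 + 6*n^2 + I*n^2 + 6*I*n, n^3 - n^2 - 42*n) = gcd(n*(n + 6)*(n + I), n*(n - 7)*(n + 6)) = n^2 + 6*n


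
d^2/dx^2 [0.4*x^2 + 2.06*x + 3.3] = 0.800000000000000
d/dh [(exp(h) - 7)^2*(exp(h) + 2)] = 3*(exp(h) - 7)*(exp(h) - 1)*exp(h)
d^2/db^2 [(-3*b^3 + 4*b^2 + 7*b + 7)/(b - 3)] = 2*(-3*b^3 + 27*b^2 - 81*b + 64)/(b^3 - 9*b^2 + 27*b - 27)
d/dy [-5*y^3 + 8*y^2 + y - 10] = -15*y^2 + 16*y + 1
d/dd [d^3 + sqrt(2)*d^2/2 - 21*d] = 3*d^2 + sqrt(2)*d - 21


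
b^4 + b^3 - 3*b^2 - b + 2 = (b - 1)^2*(b + 1)*(b + 2)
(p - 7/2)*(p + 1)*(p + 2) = p^3 - p^2/2 - 17*p/2 - 7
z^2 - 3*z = z*(z - 3)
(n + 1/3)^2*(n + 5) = n^3 + 17*n^2/3 + 31*n/9 + 5/9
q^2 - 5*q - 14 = (q - 7)*(q + 2)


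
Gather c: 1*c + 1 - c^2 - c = 1 - c^2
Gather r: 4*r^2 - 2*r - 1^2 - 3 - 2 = 4*r^2 - 2*r - 6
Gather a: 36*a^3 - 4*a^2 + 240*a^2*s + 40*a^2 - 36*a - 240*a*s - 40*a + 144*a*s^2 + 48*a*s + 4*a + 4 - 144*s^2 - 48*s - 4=36*a^3 + a^2*(240*s + 36) + a*(144*s^2 - 192*s - 72) - 144*s^2 - 48*s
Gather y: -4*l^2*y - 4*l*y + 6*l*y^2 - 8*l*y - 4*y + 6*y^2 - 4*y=y^2*(6*l + 6) + y*(-4*l^2 - 12*l - 8)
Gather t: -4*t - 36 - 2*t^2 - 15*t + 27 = -2*t^2 - 19*t - 9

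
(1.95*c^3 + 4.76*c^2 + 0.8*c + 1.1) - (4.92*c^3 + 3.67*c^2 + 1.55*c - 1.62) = -2.97*c^3 + 1.09*c^2 - 0.75*c + 2.72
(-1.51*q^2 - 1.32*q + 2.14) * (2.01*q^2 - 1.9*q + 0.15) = -3.0351*q^4 + 0.2158*q^3 + 6.5829*q^2 - 4.264*q + 0.321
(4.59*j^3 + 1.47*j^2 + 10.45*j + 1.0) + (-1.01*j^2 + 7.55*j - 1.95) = 4.59*j^3 + 0.46*j^2 + 18.0*j - 0.95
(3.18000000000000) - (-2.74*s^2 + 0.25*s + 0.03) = 2.74*s^2 - 0.25*s + 3.15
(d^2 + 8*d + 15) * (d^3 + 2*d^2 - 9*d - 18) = d^5 + 10*d^4 + 22*d^3 - 60*d^2 - 279*d - 270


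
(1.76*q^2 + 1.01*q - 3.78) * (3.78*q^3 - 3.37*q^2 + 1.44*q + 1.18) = 6.6528*q^5 - 2.1134*q^4 - 15.1577*q^3 + 16.2698*q^2 - 4.2514*q - 4.4604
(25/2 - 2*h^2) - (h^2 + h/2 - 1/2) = -3*h^2 - h/2 + 13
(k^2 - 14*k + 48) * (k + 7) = k^3 - 7*k^2 - 50*k + 336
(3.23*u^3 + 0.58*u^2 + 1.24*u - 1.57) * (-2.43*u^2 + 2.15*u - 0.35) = -7.8489*u^5 + 5.5351*u^4 - 2.8967*u^3 + 6.2781*u^2 - 3.8095*u + 0.5495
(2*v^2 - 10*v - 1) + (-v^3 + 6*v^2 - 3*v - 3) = -v^3 + 8*v^2 - 13*v - 4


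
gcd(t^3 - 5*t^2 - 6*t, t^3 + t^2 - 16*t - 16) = t + 1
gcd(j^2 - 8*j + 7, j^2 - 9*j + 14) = j - 7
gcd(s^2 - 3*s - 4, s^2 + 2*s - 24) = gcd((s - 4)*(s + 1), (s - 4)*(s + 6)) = s - 4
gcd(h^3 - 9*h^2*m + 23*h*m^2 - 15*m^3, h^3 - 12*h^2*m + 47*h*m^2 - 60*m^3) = h^2 - 8*h*m + 15*m^2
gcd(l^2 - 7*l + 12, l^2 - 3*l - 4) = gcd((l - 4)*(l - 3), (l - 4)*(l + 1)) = l - 4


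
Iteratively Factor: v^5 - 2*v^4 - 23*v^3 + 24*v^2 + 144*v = (v + 3)*(v^4 - 5*v^3 - 8*v^2 + 48*v) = (v - 4)*(v + 3)*(v^3 - v^2 - 12*v) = v*(v - 4)*(v + 3)*(v^2 - v - 12) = v*(v - 4)*(v + 3)^2*(v - 4)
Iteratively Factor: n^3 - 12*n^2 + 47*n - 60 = (n - 4)*(n^2 - 8*n + 15) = (n - 5)*(n - 4)*(n - 3)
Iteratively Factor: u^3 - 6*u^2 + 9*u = (u)*(u^2 - 6*u + 9) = u*(u - 3)*(u - 3)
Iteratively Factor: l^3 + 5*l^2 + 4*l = (l)*(l^2 + 5*l + 4) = l*(l + 4)*(l + 1)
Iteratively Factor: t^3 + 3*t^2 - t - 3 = (t - 1)*(t^2 + 4*t + 3) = (t - 1)*(t + 1)*(t + 3)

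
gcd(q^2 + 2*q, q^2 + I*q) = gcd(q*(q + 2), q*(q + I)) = q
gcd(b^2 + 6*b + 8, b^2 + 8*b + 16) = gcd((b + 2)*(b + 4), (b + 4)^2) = b + 4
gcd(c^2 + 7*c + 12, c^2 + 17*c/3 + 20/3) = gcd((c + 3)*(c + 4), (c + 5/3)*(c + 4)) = c + 4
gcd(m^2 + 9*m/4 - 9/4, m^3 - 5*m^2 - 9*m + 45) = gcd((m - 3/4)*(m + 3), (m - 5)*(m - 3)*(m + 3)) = m + 3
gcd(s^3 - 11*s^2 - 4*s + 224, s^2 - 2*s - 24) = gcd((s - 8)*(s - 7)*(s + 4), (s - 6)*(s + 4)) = s + 4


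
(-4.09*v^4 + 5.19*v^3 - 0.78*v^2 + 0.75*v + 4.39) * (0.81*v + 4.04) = -3.3129*v^5 - 12.3197*v^4 + 20.3358*v^3 - 2.5437*v^2 + 6.5859*v + 17.7356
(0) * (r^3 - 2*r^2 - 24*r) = 0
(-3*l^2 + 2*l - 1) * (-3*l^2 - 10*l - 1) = 9*l^4 + 24*l^3 - 14*l^2 + 8*l + 1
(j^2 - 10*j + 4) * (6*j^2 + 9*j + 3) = 6*j^4 - 51*j^3 - 63*j^2 + 6*j + 12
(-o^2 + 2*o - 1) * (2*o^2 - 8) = -2*o^4 + 4*o^3 + 6*o^2 - 16*o + 8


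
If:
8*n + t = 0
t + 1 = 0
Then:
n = 1/8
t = -1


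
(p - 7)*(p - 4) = p^2 - 11*p + 28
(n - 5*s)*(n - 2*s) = n^2 - 7*n*s + 10*s^2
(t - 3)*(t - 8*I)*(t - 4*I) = t^3 - 3*t^2 - 12*I*t^2 - 32*t + 36*I*t + 96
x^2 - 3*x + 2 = (x - 2)*(x - 1)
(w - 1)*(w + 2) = w^2 + w - 2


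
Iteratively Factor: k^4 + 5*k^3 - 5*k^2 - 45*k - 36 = (k + 4)*(k^3 + k^2 - 9*k - 9) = (k - 3)*(k + 4)*(k^2 + 4*k + 3) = (k - 3)*(k + 1)*(k + 4)*(k + 3)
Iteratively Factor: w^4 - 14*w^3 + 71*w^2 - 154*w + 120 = (w - 4)*(w^3 - 10*w^2 + 31*w - 30) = (w - 4)*(w - 2)*(w^2 - 8*w + 15) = (w - 4)*(w - 3)*(w - 2)*(w - 5)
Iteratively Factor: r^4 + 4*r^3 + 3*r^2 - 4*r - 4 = (r + 2)*(r^3 + 2*r^2 - r - 2) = (r + 1)*(r + 2)*(r^2 + r - 2) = (r + 1)*(r + 2)^2*(r - 1)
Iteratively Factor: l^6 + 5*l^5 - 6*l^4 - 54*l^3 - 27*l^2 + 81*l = (l + 3)*(l^5 + 2*l^4 - 12*l^3 - 18*l^2 + 27*l) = (l - 1)*(l + 3)*(l^4 + 3*l^3 - 9*l^2 - 27*l) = (l - 1)*(l + 3)^2*(l^3 - 9*l) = (l - 1)*(l + 3)^3*(l^2 - 3*l) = (l - 3)*(l - 1)*(l + 3)^3*(l)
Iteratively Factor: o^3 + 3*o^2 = (o)*(o^2 + 3*o) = o^2*(o + 3)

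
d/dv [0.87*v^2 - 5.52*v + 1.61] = 1.74*v - 5.52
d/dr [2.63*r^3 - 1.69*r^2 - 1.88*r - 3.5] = 7.89*r^2 - 3.38*r - 1.88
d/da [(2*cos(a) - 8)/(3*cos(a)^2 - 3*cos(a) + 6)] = 2*(cos(a)^2 - 8*cos(a) + 2)*sin(a)/(3*(sin(a)^2 + cos(a) - 3)^2)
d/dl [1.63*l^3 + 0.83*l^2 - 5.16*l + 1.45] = 4.89*l^2 + 1.66*l - 5.16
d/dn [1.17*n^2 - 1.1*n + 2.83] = 2.34*n - 1.1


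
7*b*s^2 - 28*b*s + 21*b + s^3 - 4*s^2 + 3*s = (7*b + s)*(s - 3)*(s - 1)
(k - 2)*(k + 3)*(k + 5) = k^3 + 6*k^2 - k - 30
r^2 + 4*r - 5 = (r - 1)*(r + 5)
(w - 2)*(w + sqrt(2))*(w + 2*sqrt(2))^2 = w^4 - 2*w^3 + 5*sqrt(2)*w^3 - 10*sqrt(2)*w^2 + 16*w^2 - 32*w + 8*sqrt(2)*w - 16*sqrt(2)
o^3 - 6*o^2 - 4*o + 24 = (o - 6)*(o - 2)*(o + 2)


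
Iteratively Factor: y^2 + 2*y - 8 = (y + 4)*(y - 2)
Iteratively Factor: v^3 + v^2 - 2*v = (v + 2)*(v^2 - v) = v*(v + 2)*(v - 1)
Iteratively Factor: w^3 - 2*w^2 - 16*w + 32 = (w - 2)*(w^2 - 16) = (w - 2)*(w + 4)*(w - 4)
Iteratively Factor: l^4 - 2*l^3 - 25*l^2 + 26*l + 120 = (l - 3)*(l^3 + l^2 - 22*l - 40) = (l - 5)*(l - 3)*(l^2 + 6*l + 8) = (l - 5)*(l - 3)*(l + 4)*(l + 2)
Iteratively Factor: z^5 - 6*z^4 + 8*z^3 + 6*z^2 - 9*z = (z - 3)*(z^4 - 3*z^3 - z^2 + 3*z) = (z - 3)*(z + 1)*(z^3 - 4*z^2 + 3*z) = (z - 3)*(z - 1)*(z + 1)*(z^2 - 3*z) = (z - 3)^2*(z - 1)*(z + 1)*(z)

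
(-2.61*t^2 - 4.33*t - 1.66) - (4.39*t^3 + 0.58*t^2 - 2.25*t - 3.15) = -4.39*t^3 - 3.19*t^2 - 2.08*t + 1.49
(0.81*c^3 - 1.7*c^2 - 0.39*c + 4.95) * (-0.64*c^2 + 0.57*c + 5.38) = -0.5184*c^5 + 1.5497*c^4 + 3.6384*c^3 - 12.5363*c^2 + 0.7233*c + 26.631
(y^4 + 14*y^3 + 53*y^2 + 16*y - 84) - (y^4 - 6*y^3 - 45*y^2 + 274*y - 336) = 20*y^3 + 98*y^2 - 258*y + 252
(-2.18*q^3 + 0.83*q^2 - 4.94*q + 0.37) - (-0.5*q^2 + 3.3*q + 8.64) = -2.18*q^3 + 1.33*q^2 - 8.24*q - 8.27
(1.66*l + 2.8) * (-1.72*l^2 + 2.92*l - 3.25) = -2.8552*l^3 + 0.0312000000000001*l^2 + 2.781*l - 9.1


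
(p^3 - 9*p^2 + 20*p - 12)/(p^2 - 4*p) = (p^3 - 9*p^2 + 20*p - 12)/(p*(p - 4))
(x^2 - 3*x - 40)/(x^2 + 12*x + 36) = (x^2 - 3*x - 40)/(x^2 + 12*x + 36)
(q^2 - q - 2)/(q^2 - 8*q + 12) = (q + 1)/(q - 6)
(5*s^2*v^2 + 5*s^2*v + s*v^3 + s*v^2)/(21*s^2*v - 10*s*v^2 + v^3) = s*(5*s*v + 5*s + v^2 + v)/(21*s^2 - 10*s*v + v^2)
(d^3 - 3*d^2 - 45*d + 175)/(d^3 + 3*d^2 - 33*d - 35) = (d - 5)/(d + 1)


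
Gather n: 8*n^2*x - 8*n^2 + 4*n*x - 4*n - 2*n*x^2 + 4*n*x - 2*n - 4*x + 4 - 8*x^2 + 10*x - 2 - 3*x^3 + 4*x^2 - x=n^2*(8*x - 8) + n*(-2*x^2 + 8*x - 6) - 3*x^3 - 4*x^2 + 5*x + 2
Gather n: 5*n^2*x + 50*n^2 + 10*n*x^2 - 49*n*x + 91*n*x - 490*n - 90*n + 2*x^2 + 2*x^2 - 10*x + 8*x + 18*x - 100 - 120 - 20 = n^2*(5*x + 50) + n*(10*x^2 + 42*x - 580) + 4*x^2 + 16*x - 240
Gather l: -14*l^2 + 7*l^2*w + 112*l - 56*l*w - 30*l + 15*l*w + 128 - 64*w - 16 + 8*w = l^2*(7*w - 14) + l*(82 - 41*w) - 56*w + 112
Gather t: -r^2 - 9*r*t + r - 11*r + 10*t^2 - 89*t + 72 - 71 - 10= -r^2 - 10*r + 10*t^2 + t*(-9*r - 89) - 9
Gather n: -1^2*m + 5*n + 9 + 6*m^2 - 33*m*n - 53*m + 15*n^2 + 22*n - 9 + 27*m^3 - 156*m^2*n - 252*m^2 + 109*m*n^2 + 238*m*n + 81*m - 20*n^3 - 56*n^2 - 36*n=27*m^3 - 246*m^2 + 27*m - 20*n^3 + n^2*(109*m - 41) + n*(-156*m^2 + 205*m - 9)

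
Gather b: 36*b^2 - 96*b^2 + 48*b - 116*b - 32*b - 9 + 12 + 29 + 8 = -60*b^2 - 100*b + 40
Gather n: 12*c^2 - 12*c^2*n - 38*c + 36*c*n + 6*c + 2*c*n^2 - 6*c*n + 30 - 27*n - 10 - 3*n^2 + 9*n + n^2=12*c^2 - 32*c + n^2*(2*c - 2) + n*(-12*c^2 + 30*c - 18) + 20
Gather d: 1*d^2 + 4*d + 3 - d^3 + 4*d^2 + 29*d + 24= -d^3 + 5*d^2 + 33*d + 27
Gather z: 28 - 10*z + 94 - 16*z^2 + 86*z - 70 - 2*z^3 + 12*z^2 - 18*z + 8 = -2*z^3 - 4*z^2 + 58*z + 60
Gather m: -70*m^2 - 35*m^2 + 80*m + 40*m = -105*m^2 + 120*m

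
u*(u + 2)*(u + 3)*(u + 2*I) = u^4 + 5*u^3 + 2*I*u^3 + 6*u^2 + 10*I*u^2 + 12*I*u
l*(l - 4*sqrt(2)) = l^2 - 4*sqrt(2)*l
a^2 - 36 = (a - 6)*(a + 6)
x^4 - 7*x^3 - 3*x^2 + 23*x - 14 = (x - 7)*(x - 1)^2*(x + 2)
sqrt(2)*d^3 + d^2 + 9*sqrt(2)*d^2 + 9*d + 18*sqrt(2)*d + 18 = (d + 3)*(d + 6)*(sqrt(2)*d + 1)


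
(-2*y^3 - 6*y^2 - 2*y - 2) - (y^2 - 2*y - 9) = -2*y^3 - 7*y^2 + 7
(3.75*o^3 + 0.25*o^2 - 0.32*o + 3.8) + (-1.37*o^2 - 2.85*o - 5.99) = 3.75*o^3 - 1.12*o^2 - 3.17*o - 2.19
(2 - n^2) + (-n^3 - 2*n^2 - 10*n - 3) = -n^3 - 3*n^2 - 10*n - 1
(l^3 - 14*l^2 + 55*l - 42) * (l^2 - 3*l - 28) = l^5 - 17*l^4 + 69*l^3 + 185*l^2 - 1414*l + 1176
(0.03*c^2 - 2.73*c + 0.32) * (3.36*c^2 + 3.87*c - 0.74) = 0.1008*c^4 - 9.0567*c^3 - 9.5121*c^2 + 3.2586*c - 0.2368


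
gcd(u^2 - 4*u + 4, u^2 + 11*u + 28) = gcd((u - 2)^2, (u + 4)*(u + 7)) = 1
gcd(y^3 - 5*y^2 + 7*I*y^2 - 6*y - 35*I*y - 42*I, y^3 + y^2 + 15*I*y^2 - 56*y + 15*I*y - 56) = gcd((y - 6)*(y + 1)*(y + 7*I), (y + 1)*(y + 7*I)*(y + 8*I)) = y^2 + y*(1 + 7*I) + 7*I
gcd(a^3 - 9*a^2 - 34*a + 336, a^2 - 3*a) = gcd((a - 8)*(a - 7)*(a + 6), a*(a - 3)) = 1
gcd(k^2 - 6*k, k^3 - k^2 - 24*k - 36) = k - 6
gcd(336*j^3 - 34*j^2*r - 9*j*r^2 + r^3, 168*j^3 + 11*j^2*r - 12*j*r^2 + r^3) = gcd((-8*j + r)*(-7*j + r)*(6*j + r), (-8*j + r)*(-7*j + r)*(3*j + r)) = 56*j^2 - 15*j*r + r^2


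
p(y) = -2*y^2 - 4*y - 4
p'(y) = -4*y - 4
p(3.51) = -42.68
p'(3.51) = -18.04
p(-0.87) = -2.03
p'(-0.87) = -0.52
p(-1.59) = -2.70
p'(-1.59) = 2.36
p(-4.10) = -21.22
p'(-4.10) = 12.40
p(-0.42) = -2.67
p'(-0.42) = -2.32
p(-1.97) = -3.88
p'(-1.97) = 3.88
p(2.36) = -24.58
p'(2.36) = -13.44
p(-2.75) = -8.12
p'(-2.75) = 7.00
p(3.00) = -34.00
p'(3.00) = -16.00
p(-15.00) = -394.00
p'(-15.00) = 56.00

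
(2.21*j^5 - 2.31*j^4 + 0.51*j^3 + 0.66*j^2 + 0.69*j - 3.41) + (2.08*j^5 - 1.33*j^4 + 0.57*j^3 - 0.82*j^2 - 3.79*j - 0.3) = 4.29*j^5 - 3.64*j^4 + 1.08*j^3 - 0.16*j^2 - 3.1*j - 3.71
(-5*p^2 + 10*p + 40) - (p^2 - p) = -6*p^2 + 11*p + 40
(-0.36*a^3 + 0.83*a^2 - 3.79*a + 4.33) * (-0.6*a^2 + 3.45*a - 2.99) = 0.216*a^5 - 1.74*a^4 + 6.2139*a^3 - 18.1552*a^2 + 26.2706*a - 12.9467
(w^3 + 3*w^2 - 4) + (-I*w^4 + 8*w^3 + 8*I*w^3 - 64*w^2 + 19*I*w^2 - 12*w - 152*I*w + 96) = -I*w^4 + 9*w^3 + 8*I*w^3 - 61*w^2 + 19*I*w^2 - 12*w - 152*I*w + 92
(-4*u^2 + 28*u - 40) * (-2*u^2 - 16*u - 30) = 8*u^4 + 8*u^3 - 248*u^2 - 200*u + 1200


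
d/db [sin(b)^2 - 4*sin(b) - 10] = 2*(sin(b) - 2)*cos(b)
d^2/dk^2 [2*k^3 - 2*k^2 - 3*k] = 12*k - 4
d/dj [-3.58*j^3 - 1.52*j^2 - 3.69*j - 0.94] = -10.74*j^2 - 3.04*j - 3.69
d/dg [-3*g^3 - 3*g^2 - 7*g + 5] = -9*g^2 - 6*g - 7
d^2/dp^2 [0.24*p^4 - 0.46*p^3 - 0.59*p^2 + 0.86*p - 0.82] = 2.88*p^2 - 2.76*p - 1.18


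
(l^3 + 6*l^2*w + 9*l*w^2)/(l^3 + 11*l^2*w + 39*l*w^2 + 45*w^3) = l/(l + 5*w)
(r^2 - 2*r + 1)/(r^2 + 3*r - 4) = (r - 1)/(r + 4)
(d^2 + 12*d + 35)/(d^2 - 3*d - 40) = (d + 7)/(d - 8)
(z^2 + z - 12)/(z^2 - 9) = (z + 4)/(z + 3)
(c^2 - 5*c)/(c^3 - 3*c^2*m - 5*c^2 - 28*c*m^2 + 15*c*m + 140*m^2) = c/(c^2 - 3*c*m - 28*m^2)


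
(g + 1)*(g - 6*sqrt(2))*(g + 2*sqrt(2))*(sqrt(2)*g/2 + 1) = sqrt(2)*g^4/2 - 3*g^3 + sqrt(2)*g^3/2 - 16*sqrt(2)*g^2 - 3*g^2 - 24*g - 16*sqrt(2)*g - 24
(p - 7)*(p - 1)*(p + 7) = p^3 - p^2 - 49*p + 49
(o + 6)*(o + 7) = o^2 + 13*o + 42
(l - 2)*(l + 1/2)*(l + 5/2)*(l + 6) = l^4 + 7*l^3 + 5*l^2/4 - 31*l - 15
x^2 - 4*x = x*(x - 4)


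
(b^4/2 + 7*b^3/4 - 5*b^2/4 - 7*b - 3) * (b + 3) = b^5/2 + 13*b^4/4 + 4*b^3 - 43*b^2/4 - 24*b - 9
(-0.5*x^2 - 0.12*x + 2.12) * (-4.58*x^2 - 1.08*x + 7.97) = 2.29*x^4 + 1.0896*x^3 - 13.565*x^2 - 3.246*x + 16.8964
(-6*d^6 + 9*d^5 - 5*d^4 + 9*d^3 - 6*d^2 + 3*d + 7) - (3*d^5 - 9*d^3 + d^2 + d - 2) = -6*d^6 + 6*d^5 - 5*d^4 + 18*d^3 - 7*d^2 + 2*d + 9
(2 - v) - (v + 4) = -2*v - 2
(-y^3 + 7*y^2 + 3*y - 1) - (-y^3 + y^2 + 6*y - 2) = 6*y^2 - 3*y + 1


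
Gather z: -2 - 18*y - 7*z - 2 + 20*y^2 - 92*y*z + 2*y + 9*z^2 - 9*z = 20*y^2 - 16*y + 9*z^2 + z*(-92*y - 16) - 4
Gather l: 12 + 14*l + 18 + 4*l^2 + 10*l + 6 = 4*l^2 + 24*l + 36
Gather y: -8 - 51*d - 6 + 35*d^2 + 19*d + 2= 35*d^2 - 32*d - 12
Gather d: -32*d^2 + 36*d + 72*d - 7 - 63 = -32*d^2 + 108*d - 70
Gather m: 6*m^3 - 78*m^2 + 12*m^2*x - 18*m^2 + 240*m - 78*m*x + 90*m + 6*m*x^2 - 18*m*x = 6*m^3 + m^2*(12*x - 96) + m*(6*x^2 - 96*x + 330)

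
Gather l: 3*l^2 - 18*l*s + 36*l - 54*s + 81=3*l^2 + l*(36 - 18*s) - 54*s + 81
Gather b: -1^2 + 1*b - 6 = b - 7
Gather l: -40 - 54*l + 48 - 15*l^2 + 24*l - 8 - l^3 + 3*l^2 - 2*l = -l^3 - 12*l^2 - 32*l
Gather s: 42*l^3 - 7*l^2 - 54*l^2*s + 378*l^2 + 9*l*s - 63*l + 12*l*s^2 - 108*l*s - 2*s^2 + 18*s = 42*l^3 + 371*l^2 - 63*l + s^2*(12*l - 2) + s*(-54*l^2 - 99*l + 18)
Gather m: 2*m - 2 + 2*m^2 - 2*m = 2*m^2 - 2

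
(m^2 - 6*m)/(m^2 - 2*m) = (m - 6)/(m - 2)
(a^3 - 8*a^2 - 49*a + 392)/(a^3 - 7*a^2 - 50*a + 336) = (a - 7)/(a - 6)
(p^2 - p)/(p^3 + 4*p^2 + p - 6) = p/(p^2 + 5*p + 6)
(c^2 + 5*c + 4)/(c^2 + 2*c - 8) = (c + 1)/(c - 2)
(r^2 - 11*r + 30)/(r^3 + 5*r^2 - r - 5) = (r^2 - 11*r + 30)/(r^3 + 5*r^2 - r - 5)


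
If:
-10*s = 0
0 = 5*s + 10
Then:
No Solution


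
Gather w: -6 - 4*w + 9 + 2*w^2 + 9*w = 2*w^2 + 5*w + 3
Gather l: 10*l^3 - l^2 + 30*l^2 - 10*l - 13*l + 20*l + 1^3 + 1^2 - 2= 10*l^3 + 29*l^2 - 3*l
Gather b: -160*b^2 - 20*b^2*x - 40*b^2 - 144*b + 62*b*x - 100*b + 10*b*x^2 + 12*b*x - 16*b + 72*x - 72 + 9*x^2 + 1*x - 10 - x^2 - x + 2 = b^2*(-20*x - 200) + b*(10*x^2 + 74*x - 260) + 8*x^2 + 72*x - 80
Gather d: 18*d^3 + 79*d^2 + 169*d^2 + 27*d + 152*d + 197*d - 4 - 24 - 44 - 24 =18*d^3 + 248*d^2 + 376*d - 96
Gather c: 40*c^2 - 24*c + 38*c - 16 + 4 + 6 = 40*c^2 + 14*c - 6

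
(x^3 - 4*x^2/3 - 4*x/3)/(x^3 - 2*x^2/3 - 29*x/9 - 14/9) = 3*x*(x - 2)/(3*x^2 - 4*x - 7)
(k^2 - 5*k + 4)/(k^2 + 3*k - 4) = (k - 4)/(k + 4)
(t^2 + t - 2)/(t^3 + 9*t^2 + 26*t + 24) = (t - 1)/(t^2 + 7*t + 12)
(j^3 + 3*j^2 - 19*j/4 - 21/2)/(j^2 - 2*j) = j + 5 + 21/(4*j)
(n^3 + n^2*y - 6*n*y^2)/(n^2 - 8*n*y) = (n^2 + n*y - 6*y^2)/(n - 8*y)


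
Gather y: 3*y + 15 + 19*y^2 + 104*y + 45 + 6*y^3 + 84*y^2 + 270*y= 6*y^3 + 103*y^2 + 377*y + 60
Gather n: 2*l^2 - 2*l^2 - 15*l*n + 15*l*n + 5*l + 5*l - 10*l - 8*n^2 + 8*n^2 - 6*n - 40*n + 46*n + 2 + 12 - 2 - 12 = 0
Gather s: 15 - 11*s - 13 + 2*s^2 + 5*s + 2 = 2*s^2 - 6*s + 4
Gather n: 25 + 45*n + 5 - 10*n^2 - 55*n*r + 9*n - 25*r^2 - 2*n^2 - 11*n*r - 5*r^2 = -12*n^2 + n*(54 - 66*r) - 30*r^2 + 30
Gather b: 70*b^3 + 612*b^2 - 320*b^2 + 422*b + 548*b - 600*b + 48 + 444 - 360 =70*b^3 + 292*b^2 + 370*b + 132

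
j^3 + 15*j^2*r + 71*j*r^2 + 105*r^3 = (j + 3*r)*(j + 5*r)*(j + 7*r)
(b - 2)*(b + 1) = b^2 - b - 2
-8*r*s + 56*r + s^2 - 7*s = (-8*r + s)*(s - 7)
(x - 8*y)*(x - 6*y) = x^2 - 14*x*y + 48*y^2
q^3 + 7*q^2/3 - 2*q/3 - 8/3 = (q - 1)*(q + 4/3)*(q + 2)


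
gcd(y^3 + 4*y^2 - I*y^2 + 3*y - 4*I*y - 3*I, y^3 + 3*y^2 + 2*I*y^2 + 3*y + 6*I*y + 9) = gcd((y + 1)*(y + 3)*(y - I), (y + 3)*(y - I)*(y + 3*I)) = y^2 + y*(3 - I) - 3*I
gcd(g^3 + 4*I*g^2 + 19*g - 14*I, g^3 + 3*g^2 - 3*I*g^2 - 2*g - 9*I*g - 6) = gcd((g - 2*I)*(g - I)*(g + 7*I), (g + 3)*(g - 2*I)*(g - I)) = g^2 - 3*I*g - 2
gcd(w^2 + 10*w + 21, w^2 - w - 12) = w + 3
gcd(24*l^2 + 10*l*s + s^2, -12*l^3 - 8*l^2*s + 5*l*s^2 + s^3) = 6*l + s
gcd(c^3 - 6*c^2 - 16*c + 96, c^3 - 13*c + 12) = c + 4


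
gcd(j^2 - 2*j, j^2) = j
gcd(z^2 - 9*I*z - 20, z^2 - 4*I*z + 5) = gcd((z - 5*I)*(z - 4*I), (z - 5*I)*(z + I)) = z - 5*I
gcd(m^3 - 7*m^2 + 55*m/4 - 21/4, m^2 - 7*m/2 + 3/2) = m^2 - 7*m/2 + 3/2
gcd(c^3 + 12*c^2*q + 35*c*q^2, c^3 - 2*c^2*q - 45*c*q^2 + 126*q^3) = c + 7*q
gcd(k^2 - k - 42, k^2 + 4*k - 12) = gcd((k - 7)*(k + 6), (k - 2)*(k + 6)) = k + 6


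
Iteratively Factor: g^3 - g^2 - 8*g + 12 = (g + 3)*(g^2 - 4*g + 4) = (g - 2)*(g + 3)*(g - 2)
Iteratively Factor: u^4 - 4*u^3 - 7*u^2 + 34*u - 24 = (u - 4)*(u^3 - 7*u + 6) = (u - 4)*(u - 1)*(u^2 + u - 6) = (u - 4)*(u - 1)*(u + 3)*(u - 2)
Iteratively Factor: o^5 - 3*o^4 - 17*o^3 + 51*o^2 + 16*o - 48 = (o - 1)*(o^4 - 2*o^3 - 19*o^2 + 32*o + 48) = (o - 1)*(o + 1)*(o^3 - 3*o^2 - 16*o + 48) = (o - 4)*(o - 1)*(o + 1)*(o^2 + o - 12) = (o - 4)*(o - 3)*(o - 1)*(o + 1)*(o + 4)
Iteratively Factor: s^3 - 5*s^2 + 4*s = (s)*(s^2 - 5*s + 4) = s*(s - 4)*(s - 1)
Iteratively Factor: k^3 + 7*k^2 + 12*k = (k)*(k^2 + 7*k + 12) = k*(k + 4)*(k + 3)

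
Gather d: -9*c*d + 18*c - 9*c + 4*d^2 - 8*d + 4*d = 9*c + 4*d^2 + d*(-9*c - 4)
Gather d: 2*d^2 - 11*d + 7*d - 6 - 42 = 2*d^2 - 4*d - 48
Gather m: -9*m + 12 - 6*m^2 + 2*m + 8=-6*m^2 - 7*m + 20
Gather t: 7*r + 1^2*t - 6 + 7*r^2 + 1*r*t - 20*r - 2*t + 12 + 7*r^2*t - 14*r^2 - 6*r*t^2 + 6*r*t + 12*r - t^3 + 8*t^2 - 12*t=-7*r^2 - r - t^3 + t^2*(8 - 6*r) + t*(7*r^2 + 7*r - 13) + 6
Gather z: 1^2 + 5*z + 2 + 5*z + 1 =10*z + 4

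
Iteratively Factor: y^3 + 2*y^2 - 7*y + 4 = (y - 1)*(y^2 + 3*y - 4) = (y - 1)*(y + 4)*(y - 1)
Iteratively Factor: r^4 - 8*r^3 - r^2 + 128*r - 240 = (r - 3)*(r^3 - 5*r^2 - 16*r + 80) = (r - 4)*(r - 3)*(r^2 - r - 20) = (r - 4)*(r - 3)*(r + 4)*(r - 5)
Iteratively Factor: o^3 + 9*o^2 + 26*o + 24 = (o + 3)*(o^2 + 6*o + 8) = (o + 3)*(o + 4)*(o + 2)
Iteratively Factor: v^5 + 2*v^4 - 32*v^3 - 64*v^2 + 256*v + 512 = (v + 4)*(v^4 - 2*v^3 - 24*v^2 + 32*v + 128) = (v - 4)*(v + 4)*(v^3 + 2*v^2 - 16*v - 32) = (v - 4)*(v + 4)^2*(v^2 - 2*v - 8) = (v - 4)*(v + 2)*(v + 4)^2*(v - 4)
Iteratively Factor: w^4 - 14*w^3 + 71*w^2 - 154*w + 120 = (w - 5)*(w^3 - 9*w^2 + 26*w - 24) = (w - 5)*(w - 2)*(w^2 - 7*w + 12) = (w - 5)*(w - 3)*(w - 2)*(w - 4)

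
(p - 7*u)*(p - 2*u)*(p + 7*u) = p^3 - 2*p^2*u - 49*p*u^2 + 98*u^3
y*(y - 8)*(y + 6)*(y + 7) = y^4 + 5*y^3 - 62*y^2 - 336*y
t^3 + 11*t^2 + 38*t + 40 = (t + 2)*(t + 4)*(t + 5)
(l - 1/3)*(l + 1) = l^2 + 2*l/3 - 1/3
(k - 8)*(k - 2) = k^2 - 10*k + 16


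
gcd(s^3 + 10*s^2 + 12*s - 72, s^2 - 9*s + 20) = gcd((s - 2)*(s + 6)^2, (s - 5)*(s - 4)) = 1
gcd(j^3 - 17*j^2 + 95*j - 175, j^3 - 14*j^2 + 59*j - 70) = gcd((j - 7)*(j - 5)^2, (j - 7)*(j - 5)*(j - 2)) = j^2 - 12*j + 35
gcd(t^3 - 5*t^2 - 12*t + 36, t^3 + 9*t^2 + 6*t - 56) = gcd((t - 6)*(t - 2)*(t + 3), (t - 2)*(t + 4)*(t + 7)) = t - 2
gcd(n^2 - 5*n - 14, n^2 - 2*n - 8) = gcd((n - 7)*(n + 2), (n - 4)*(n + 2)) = n + 2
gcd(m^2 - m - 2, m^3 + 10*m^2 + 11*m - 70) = m - 2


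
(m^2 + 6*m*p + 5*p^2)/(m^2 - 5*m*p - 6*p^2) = (-m - 5*p)/(-m + 6*p)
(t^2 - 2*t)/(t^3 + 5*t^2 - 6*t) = (t - 2)/(t^2 + 5*t - 6)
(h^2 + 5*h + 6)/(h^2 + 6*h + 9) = (h + 2)/(h + 3)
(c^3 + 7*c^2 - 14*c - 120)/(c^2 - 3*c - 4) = (c^2 + 11*c + 30)/(c + 1)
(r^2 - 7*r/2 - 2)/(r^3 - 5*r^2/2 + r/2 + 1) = (r - 4)/(r^2 - 3*r + 2)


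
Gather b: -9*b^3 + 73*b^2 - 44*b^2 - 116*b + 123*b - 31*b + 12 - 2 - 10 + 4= -9*b^3 + 29*b^2 - 24*b + 4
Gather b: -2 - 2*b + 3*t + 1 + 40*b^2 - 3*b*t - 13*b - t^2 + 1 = 40*b^2 + b*(-3*t - 15) - t^2 + 3*t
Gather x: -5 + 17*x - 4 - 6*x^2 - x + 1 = -6*x^2 + 16*x - 8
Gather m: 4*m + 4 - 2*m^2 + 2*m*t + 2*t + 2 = -2*m^2 + m*(2*t + 4) + 2*t + 6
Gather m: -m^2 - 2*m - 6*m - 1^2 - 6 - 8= -m^2 - 8*m - 15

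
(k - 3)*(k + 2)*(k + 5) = k^3 + 4*k^2 - 11*k - 30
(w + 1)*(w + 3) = w^2 + 4*w + 3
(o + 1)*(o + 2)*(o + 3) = o^3 + 6*o^2 + 11*o + 6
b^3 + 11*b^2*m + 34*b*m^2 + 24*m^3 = (b + m)*(b + 4*m)*(b + 6*m)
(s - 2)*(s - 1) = s^2 - 3*s + 2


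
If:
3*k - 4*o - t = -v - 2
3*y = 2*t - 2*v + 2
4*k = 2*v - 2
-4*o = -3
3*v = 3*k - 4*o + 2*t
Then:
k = 6/7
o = 3/4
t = 30/7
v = 19/7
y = 12/7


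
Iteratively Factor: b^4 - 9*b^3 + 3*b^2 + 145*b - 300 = (b - 5)*(b^3 - 4*b^2 - 17*b + 60) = (b - 5)*(b - 3)*(b^2 - b - 20) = (b - 5)^2*(b - 3)*(b + 4)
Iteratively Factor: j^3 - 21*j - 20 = (j + 4)*(j^2 - 4*j - 5) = (j - 5)*(j + 4)*(j + 1)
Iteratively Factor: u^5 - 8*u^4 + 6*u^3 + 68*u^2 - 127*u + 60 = (u - 5)*(u^4 - 3*u^3 - 9*u^2 + 23*u - 12) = (u - 5)*(u - 4)*(u^3 + u^2 - 5*u + 3) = (u - 5)*(u - 4)*(u - 1)*(u^2 + 2*u - 3) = (u - 5)*(u - 4)*(u - 1)*(u + 3)*(u - 1)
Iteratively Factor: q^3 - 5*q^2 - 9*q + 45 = (q + 3)*(q^2 - 8*q + 15) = (q - 5)*(q + 3)*(q - 3)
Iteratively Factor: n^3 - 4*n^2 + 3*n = (n - 3)*(n^2 - n) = (n - 3)*(n - 1)*(n)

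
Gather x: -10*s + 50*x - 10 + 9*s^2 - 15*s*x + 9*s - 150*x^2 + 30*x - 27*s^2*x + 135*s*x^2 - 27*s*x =9*s^2 - s + x^2*(135*s - 150) + x*(-27*s^2 - 42*s + 80) - 10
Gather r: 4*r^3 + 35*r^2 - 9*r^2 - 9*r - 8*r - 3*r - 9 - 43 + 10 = 4*r^3 + 26*r^2 - 20*r - 42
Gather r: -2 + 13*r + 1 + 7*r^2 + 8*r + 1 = 7*r^2 + 21*r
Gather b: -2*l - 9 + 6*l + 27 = 4*l + 18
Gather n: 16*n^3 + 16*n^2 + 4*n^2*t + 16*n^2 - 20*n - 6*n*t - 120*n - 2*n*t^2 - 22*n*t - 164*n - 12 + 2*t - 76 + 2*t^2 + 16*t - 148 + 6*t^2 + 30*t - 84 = 16*n^3 + n^2*(4*t + 32) + n*(-2*t^2 - 28*t - 304) + 8*t^2 + 48*t - 320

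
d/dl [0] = 0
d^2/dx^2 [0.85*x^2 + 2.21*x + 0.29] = 1.70000000000000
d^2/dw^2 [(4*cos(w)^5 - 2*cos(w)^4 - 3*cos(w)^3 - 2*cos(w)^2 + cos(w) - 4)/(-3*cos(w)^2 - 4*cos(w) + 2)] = (-2260*(1 - cos(w)^2)^2 + 1080*sin(w)^6 + 324*cos(w)^9 + 1032*cos(w)^8 - 107*cos(w)^7 - 1152*cos(w)^6 + 453*cos(w)^5 - 678*cos(w)^3 - 1224*cos(w)^2 + 296*cos(w) + 1356)/(3*cos(w)^2 + 4*cos(w) - 2)^3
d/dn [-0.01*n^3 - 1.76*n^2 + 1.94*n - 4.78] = -0.03*n^2 - 3.52*n + 1.94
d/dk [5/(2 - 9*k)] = 45/(9*k - 2)^2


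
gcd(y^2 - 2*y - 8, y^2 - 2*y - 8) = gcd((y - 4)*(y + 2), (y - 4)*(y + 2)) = y^2 - 2*y - 8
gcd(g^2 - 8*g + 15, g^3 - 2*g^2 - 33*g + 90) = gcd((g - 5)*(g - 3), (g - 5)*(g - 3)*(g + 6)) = g^2 - 8*g + 15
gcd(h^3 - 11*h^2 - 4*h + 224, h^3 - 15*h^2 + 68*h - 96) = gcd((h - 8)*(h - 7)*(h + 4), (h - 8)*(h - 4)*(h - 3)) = h - 8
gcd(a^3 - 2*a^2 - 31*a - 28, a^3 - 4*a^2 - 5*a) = a + 1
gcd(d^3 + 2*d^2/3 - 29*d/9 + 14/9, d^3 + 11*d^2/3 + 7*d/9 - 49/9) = d^2 + 4*d/3 - 7/3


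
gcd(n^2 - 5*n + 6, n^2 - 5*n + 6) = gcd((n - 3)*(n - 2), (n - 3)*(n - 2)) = n^2 - 5*n + 6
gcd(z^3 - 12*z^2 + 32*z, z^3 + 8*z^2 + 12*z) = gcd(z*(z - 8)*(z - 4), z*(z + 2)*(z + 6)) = z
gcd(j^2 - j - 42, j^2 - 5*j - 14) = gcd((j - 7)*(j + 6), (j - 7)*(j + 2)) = j - 7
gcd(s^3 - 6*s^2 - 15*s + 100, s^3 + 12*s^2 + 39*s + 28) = s + 4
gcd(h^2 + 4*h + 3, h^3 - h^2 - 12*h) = h + 3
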